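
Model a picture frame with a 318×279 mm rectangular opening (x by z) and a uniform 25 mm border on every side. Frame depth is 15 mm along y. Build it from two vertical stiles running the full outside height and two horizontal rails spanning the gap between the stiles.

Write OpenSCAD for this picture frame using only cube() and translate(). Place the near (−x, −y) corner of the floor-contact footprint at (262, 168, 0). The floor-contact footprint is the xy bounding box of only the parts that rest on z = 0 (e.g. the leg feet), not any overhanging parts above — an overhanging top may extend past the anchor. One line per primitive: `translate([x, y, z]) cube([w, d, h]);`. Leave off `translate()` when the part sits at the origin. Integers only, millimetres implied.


translate([262, 168, 0]) cube([25, 15, 329]);
translate([605, 168, 0]) cube([25, 15, 329]);
translate([287, 168, 0]) cube([318, 15, 25]);
translate([287, 168, 304]) cube([318, 15, 25]);


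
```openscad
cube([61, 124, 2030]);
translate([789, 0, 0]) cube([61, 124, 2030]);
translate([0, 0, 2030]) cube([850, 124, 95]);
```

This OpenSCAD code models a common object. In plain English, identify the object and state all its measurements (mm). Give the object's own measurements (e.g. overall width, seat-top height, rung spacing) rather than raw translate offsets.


A door frame. The clear opening is 728 mm wide and 2030 mm high. Two 61 mm wide jambs, 124 mm deep, stand either side of the opening from the floor to the top of the opening. A 95 mm thick head sits across the top of both jambs, spanning the full outside width of the frame.


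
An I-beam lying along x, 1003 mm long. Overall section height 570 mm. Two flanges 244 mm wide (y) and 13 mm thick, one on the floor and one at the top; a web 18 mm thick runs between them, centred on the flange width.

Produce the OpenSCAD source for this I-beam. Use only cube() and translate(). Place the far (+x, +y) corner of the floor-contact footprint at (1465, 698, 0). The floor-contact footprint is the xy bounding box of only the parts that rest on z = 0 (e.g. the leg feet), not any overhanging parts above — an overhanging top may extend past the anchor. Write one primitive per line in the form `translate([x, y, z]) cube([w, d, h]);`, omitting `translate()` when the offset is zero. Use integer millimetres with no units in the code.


translate([462, 454, 0]) cube([1003, 244, 13]);
translate([462, 567, 13]) cube([1003, 18, 544]);
translate([462, 454, 557]) cube([1003, 244, 13]);


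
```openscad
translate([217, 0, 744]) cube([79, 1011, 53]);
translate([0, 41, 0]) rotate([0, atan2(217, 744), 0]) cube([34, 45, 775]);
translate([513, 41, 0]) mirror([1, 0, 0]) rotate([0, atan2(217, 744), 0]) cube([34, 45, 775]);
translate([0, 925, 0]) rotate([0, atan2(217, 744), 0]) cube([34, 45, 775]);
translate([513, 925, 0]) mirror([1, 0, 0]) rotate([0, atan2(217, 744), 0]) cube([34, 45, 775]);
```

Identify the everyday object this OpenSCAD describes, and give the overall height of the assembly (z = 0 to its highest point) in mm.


A sawhorse. The overall height is 797 mm.

A beam across two mirrored pairs of raked legs — a sawhorse. The beam's underside is at z = 744 (matching the legs' vertical rise in atan2(217, 744)) and the beam is 53 mm tall, so its top is at 744 + 53 = 797 mm. The raked legs top out at the beam's underside, so that is the highest point.


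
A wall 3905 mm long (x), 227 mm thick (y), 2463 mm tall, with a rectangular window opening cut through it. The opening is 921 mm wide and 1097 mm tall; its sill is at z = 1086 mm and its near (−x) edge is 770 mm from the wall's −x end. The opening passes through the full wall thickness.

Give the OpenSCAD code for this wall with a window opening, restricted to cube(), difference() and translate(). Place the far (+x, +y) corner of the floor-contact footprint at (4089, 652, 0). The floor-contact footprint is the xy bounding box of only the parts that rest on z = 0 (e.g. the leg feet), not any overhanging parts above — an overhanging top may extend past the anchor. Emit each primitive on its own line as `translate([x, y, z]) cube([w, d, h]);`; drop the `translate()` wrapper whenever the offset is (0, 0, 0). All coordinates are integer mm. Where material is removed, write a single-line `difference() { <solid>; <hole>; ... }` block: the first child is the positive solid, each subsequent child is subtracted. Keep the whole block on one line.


difference() { translate([184, 425, 0]) cube([3905, 227, 2463]); translate([954, 425, 1086]) cube([921, 227, 1097]); }


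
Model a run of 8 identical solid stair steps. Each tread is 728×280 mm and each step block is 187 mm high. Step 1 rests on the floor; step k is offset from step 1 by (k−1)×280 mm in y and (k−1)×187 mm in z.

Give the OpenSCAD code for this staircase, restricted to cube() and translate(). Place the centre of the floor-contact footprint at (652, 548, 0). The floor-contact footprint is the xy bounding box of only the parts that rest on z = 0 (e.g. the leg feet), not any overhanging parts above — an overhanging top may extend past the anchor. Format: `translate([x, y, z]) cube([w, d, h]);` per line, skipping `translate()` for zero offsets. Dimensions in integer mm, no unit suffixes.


translate([288, 408, 0]) cube([728, 280, 187]);
translate([288, 688, 187]) cube([728, 280, 187]);
translate([288, 968, 374]) cube([728, 280, 187]);
translate([288, 1248, 561]) cube([728, 280, 187]);
translate([288, 1528, 748]) cube([728, 280, 187]);
translate([288, 1808, 935]) cube([728, 280, 187]);
translate([288, 2088, 1122]) cube([728, 280, 187]);
translate([288, 2368, 1309]) cube([728, 280, 187]);


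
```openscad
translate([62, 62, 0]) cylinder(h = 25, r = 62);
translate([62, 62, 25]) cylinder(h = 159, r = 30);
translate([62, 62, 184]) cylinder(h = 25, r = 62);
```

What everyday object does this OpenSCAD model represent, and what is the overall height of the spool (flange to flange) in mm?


A spool. The overall height is 209 mm.

Three coaxial cylinders, large–small–large — a spool. Two 25 mm flanges and a 159 mm core give 25 + 159 + 25 = 209 mm.


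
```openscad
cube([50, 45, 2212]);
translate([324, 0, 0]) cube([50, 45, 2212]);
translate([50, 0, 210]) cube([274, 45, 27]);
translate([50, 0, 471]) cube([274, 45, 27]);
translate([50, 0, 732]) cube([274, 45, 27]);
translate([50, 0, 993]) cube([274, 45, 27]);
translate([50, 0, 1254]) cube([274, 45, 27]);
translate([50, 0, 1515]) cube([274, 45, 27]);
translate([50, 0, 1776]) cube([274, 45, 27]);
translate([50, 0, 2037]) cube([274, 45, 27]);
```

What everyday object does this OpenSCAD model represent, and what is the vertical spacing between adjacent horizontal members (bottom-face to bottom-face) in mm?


A ladder. The rung spacing is 261 mm.

Two tall 50×45 posts with 8 short bars between them — a ladder. Adjacent rungs sit at z = 210 and z = 471, so the spacing is 471 − 210 = 261 mm.


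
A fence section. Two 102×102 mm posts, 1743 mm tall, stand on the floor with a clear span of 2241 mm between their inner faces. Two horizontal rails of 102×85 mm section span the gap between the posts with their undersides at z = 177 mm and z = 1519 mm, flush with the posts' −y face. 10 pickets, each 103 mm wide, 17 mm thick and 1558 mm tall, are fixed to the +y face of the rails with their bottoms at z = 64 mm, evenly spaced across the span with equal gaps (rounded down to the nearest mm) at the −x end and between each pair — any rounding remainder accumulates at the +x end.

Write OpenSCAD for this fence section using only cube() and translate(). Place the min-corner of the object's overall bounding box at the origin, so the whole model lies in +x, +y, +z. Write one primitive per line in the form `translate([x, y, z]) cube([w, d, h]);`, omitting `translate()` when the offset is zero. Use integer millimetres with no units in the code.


cube([102, 102, 1743]);
translate([2343, 0, 0]) cube([102, 102, 1743]);
translate([102, 0, 177]) cube([2241, 102, 85]);
translate([102, 0, 1519]) cube([2241, 102, 85]);
translate([212, 102, 64]) cube([103, 17, 1558]);
translate([425, 102, 64]) cube([103, 17, 1558]);
translate([638, 102, 64]) cube([103, 17, 1558]);
translate([851, 102, 64]) cube([103, 17, 1558]);
translate([1064, 102, 64]) cube([103, 17, 1558]);
translate([1277, 102, 64]) cube([103, 17, 1558]);
translate([1490, 102, 64]) cube([103, 17, 1558]);
translate([1703, 102, 64]) cube([103, 17, 1558]);
translate([1916, 102, 64]) cube([103, 17, 1558]);
translate([2129, 102, 64]) cube([103, 17, 1558]);


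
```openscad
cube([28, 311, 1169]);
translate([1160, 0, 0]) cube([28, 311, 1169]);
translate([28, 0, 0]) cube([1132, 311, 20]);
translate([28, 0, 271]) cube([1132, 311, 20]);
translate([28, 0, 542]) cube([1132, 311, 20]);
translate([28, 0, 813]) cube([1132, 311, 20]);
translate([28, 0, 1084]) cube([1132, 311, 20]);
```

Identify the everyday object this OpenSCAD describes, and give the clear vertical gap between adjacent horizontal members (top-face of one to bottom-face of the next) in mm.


A bookshelf. The clear shelf gap is 251 mm.

Two tall side panels with 5 horizontal boards between them — a bookshelf. The first two shelf undersides are at z = 0 and z = 271; with shelf thickness 20, the clear gap is 271 − 0 − 20 = 251 mm.


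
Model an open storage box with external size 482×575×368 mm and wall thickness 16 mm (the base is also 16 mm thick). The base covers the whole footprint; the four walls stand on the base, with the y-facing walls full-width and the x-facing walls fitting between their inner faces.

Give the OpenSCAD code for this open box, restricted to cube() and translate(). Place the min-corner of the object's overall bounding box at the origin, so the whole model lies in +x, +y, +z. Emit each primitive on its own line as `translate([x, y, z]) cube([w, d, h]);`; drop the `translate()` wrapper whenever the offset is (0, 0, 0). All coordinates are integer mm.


cube([482, 575, 16]);
translate([0, 0, 16]) cube([482, 16, 352]);
translate([0, 559, 16]) cube([482, 16, 352]);
translate([0, 16, 16]) cube([16, 543, 352]);
translate([466, 16, 16]) cube([16, 543, 352]);


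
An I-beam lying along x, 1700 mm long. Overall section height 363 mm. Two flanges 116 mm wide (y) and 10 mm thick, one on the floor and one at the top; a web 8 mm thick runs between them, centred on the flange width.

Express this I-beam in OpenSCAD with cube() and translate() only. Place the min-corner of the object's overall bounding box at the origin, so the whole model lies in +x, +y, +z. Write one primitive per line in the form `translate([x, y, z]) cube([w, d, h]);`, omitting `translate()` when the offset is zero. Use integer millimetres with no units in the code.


cube([1700, 116, 10]);
translate([0, 54, 10]) cube([1700, 8, 343]);
translate([0, 0, 353]) cube([1700, 116, 10]);


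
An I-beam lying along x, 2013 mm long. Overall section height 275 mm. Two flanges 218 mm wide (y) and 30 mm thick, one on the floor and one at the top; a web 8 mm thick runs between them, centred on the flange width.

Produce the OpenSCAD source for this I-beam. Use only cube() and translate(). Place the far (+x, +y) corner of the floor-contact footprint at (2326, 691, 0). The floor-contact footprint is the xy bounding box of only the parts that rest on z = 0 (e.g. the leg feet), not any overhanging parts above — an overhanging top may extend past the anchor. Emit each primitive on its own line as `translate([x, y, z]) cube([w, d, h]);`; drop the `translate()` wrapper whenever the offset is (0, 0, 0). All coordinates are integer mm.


translate([313, 473, 0]) cube([2013, 218, 30]);
translate([313, 578, 30]) cube([2013, 8, 215]);
translate([313, 473, 245]) cube([2013, 218, 30]);


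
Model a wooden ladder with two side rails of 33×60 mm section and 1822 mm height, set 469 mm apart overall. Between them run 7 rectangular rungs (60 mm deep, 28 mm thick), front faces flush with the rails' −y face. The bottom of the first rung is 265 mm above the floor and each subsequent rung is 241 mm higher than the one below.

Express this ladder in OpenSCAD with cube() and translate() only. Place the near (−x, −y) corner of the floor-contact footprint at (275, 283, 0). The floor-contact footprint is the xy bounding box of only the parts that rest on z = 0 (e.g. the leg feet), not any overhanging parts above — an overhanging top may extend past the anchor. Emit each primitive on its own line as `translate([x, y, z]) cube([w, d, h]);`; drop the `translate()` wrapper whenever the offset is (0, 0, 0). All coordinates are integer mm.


translate([275, 283, 0]) cube([33, 60, 1822]);
translate([711, 283, 0]) cube([33, 60, 1822]);
translate([308, 283, 265]) cube([403, 60, 28]);
translate([308, 283, 506]) cube([403, 60, 28]);
translate([308, 283, 747]) cube([403, 60, 28]);
translate([308, 283, 988]) cube([403, 60, 28]);
translate([308, 283, 1229]) cube([403, 60, 28]);
translate([308, 283, 1470]) cube([403, 60, 28]);
translate([308, 283, 1711]) cube([403, 60, 28]);


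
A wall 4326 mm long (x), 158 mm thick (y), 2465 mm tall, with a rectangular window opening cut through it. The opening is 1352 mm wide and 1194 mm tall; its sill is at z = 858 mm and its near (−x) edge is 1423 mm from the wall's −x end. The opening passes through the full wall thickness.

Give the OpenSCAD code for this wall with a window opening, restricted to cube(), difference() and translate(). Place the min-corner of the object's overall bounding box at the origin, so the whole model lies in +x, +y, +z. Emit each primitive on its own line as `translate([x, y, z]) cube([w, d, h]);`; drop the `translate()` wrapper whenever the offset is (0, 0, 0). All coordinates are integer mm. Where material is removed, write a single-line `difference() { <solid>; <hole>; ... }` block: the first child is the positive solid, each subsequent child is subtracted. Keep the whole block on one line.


difference() { cube([4326, 158, 2465]); translate([1423, 0, 858]) cube([1352, 158, 1194]); }


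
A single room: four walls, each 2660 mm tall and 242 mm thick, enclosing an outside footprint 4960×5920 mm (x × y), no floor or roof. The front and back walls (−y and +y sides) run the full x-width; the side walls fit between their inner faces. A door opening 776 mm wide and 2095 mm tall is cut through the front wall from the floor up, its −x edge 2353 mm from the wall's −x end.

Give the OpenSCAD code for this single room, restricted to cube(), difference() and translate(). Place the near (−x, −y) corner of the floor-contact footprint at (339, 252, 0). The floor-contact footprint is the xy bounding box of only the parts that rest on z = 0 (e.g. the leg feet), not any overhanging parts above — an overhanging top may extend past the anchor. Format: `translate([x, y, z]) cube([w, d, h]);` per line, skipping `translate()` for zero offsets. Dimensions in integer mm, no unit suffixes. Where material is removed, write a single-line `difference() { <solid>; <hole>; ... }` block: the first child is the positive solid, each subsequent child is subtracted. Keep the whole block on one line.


difference() { translate([339, 252, 0]) cube([4960, 242, 2660]); translate([2692, 252, 0]) cube([776, 242, 2095]); }
translate([339, 5930, 0]) cube([4960, 242, 2660]);
translate([339, 494, 0]) cube([242, 5436, 2660]);
translate([5057, 494, 0]) cube([242, 5436, 2660]);


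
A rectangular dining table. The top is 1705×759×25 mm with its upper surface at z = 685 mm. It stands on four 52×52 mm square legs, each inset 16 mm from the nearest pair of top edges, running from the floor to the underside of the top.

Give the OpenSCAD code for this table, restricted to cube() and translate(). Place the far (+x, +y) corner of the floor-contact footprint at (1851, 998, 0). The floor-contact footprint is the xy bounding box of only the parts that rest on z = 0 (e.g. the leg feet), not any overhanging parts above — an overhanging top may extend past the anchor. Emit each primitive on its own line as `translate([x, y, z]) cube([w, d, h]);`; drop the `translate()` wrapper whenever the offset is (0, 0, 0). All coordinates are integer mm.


translate([162, 255, 660]) cube([1705, 759, 25]);
translate([178, 271, 0]) cube([52, 52, 660]);
translate([1799, 271, 0]) cube([52, 52, 660]);
translate([178, 946, 0]) cube([52, 52, 660]);
translate([1799, 946, 0]) cube([52, 52, 660]);


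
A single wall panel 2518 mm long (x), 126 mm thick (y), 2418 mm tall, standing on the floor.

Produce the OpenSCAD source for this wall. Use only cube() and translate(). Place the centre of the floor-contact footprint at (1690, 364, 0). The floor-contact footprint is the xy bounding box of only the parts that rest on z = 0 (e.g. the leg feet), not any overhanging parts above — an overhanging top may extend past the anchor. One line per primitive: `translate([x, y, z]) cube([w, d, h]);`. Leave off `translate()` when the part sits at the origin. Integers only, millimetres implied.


translate([431, 301, 0]) cube([2518, 126, 2418]);


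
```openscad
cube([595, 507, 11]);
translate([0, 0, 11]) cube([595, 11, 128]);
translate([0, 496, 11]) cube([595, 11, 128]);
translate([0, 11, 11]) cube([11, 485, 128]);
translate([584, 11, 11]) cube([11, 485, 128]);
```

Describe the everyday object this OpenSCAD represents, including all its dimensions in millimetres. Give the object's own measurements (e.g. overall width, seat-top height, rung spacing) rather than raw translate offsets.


An open-topped rectangular box: outside dimensions 595×507×139 mm, with a uniform wall and base thickness of 11 mm. The base is a full 595×507 slab on the floor; four walls sit on top of the base. The front and back walls (the −y and +y sides) span the full width; the two side walls fit between them.


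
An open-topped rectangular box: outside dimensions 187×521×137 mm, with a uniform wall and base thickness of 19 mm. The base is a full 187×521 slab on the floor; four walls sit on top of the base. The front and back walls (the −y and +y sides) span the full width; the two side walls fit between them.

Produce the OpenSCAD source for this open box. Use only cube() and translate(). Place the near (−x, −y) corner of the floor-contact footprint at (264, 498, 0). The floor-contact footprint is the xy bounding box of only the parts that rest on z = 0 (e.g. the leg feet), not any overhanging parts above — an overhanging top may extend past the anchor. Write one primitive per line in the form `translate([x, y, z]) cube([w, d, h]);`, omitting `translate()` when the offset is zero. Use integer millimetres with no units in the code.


translate([264, 498, 0]) cube([187, 521, 19]);
translate([264, 498, 19]) cube([187, 19, 118]);
translate([264, 1000, 19]) cube([187, 19, 118]);
translate([264, 517, 19]) cube([19, 483, 118]);
translate([432, 517, 19]) cube([19, 483, 118]);


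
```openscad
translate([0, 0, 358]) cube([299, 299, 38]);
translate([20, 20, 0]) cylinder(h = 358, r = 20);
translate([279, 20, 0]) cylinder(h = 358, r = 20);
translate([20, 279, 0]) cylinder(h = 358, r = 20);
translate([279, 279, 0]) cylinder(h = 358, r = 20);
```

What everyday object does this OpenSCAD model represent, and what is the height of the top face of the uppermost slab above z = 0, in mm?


A stool. The seat height is 396 mm.

A 299×299×38 slab at z = 358 on four corner cylinders — a stool. The seat top is 358 + 38 = 396 mm.


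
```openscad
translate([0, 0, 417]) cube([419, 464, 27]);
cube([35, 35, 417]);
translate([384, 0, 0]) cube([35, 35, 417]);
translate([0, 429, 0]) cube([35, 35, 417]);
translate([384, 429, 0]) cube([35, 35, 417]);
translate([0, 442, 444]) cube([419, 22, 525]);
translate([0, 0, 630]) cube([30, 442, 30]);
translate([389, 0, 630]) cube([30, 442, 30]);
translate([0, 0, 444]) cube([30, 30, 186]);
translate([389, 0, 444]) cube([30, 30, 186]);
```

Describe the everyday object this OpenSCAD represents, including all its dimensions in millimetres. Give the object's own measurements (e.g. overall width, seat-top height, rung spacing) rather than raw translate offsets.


A chair. The seat is a 419×464×27 mm slab with its top at z = 444 mm, on four 35×35 mm corner legs (flush with the seat edges, standing on z = 0). A flat backrest 22 mm thick, 525 mm tall, spans the full seat width and rises from the seat top along its +y edge, rear face flush with the rear of the seat. Two armrests of 30×30 mm section run along each side from the seat's front edge to the front of the backrest, top faces 216 mm above the seat top and outer faces flush with the seat's x-edges; a 30×30 mm post under the front of each armrest stands on the seat at the front corner.


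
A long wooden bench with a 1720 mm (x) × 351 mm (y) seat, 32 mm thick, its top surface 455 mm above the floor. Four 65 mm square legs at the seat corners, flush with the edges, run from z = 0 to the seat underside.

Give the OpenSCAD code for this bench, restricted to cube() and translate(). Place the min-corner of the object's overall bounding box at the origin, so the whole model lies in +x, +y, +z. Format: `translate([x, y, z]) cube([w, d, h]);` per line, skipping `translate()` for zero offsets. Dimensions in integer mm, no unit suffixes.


translate([0, 0, 423]) cube([1720, 351, 32]);
cube([65, 65, 423]);
translate([0, 286, 0]) cube([65, 65, 423]);
translate([1655, 0, 0]) cube([65, 65, 423]);
translate([1655, 286, 0]) cube([65, 65, 423]);


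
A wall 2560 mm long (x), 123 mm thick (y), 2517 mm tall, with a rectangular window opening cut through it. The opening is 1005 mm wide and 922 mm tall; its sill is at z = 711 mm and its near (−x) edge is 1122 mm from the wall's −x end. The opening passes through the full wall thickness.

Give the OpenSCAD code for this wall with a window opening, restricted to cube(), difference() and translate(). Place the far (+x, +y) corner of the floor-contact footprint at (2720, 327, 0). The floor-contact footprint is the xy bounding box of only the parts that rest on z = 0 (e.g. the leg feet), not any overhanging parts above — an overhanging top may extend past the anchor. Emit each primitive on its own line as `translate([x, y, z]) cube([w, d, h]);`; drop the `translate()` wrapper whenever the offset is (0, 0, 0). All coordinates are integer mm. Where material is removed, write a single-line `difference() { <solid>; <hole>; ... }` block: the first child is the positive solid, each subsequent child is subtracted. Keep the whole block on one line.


difference() { translate([160, 204, 0]) cube([2560, 123, 2517]); translate([1282, 204, 711]) cube([1005, 123, 922]); }


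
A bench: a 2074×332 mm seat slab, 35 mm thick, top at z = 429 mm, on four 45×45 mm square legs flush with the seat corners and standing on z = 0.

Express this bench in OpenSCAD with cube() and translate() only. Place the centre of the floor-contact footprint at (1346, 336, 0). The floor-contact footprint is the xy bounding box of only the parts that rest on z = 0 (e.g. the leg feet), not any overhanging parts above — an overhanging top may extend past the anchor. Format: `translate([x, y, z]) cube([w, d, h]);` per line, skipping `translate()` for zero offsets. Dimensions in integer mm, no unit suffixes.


translate([309, 170, 394]) cube([2074, 332, 35]);
translate([309, 170, 0]) cube([45, 45, 394]);
translate([309, 457, 0]) cube([45, 45, 394]);
translate([2338, 170, 0]) cube([45, 45, 394]);
translate([2338, 457, 0]) cube([45, 45, 394]);


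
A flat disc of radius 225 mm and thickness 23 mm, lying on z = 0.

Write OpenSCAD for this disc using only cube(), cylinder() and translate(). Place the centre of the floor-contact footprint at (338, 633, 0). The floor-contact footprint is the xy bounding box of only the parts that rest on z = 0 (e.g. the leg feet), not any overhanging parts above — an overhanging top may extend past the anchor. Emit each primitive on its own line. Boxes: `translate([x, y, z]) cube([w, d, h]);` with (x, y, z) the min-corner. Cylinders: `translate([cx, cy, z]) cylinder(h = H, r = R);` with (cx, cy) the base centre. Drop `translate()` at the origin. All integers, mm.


translate([338, 633, 0]) cylinder(h = 23, r = 225);


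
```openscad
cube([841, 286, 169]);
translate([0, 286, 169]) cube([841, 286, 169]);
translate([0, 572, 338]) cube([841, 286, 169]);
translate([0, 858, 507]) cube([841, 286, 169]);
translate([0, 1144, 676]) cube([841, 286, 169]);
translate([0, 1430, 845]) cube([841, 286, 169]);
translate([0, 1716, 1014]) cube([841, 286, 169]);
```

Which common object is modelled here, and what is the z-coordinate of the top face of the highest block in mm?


A staircase. The total rise is 1183 mm.

7 identical blocks, each offset up and back from the previous — a staircase. Each step is 169 mm tall and there are 7 of them, so the total rise is 7 × 169 = 1183 mm.


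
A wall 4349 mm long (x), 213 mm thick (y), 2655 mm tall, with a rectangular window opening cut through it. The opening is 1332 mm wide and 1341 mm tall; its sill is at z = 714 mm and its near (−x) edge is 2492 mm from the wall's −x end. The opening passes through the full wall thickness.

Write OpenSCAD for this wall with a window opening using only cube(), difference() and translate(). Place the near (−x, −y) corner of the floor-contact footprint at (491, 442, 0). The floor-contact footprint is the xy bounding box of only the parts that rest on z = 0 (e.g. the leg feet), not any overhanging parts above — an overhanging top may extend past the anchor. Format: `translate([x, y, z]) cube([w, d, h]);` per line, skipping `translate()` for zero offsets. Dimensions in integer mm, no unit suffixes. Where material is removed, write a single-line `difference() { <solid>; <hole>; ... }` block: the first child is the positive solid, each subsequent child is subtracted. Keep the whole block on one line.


difference() { translate([491, 442, 0]) cube([4349, 213, 2655]); translate([2983, 442, 714]) cube([1332, 213, 1341]); }


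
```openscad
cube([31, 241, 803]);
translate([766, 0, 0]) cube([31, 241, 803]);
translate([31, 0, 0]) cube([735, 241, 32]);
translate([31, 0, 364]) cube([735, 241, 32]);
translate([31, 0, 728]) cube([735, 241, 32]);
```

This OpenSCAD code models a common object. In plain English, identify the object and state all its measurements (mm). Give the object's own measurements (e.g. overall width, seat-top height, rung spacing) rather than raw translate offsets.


An open bookshelf. Two side panels, each 31 mm thick, 241 mm deep and 803 mm tall, stand 797 mm apart (outside-to-outside). Between them sit 3 shelves, each 32 mm thick and 241 mm deep, spanning the full gap between the sides. The bottom shelf rests on the floor (its underside at z = 0) and the clear gap between one shelf's top and the next shelf's underside is 332 mm.


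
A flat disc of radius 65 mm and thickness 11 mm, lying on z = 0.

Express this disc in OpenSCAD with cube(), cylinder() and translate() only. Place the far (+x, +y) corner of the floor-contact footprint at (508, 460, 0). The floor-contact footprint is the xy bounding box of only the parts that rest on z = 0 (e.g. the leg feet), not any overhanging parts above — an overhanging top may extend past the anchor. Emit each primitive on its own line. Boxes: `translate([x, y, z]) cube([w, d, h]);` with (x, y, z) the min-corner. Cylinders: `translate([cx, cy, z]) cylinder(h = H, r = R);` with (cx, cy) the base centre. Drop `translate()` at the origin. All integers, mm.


translate([443, 395, 0]) cylinder(h = 11, r = 65);


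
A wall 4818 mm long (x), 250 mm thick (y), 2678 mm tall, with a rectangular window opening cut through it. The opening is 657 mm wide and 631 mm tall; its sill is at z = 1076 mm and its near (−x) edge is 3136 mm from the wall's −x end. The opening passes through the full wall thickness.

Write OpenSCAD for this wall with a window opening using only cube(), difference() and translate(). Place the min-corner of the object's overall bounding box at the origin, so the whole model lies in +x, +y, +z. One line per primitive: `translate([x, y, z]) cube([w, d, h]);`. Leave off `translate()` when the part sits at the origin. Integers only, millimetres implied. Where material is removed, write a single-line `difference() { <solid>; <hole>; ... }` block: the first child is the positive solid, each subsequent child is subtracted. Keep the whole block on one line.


difference() { cube([4818, 250, 2678]); translate([3136, 0, 1076]) cube([657, 250, 631]); }


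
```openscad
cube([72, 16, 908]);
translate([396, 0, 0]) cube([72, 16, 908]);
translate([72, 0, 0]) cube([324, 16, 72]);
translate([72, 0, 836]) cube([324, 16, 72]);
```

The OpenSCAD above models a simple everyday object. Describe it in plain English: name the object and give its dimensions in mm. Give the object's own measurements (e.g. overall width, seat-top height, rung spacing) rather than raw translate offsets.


A rectangular picture frame lying in the x–z plane (depth along y). The opening is 324 mm wide (x) by 764 mm tall (z), surrounded by a border 72 mm wide on all four sides. The frame is 16 mm deep and is made of two full-height vertical stiles with two horizontal rails fitted between them.


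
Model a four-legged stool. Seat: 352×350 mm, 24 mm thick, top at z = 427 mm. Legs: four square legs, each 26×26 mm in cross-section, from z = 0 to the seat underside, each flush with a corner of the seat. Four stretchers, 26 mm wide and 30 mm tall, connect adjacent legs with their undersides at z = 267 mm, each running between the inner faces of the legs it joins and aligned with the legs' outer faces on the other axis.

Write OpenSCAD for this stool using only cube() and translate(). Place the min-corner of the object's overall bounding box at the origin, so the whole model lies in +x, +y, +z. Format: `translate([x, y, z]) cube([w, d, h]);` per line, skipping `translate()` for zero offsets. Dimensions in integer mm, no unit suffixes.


// leg_h = 427 - 24 = 403
// stretcher span = 352 - 2*26 = 300
translate([0, 0, 403]) cube([352, 350, 24]);
cube([26, 26, 403]);
translate([326, 0, 0]) cube([26, 26, 403]);
translate([0, 324, 0]) cube([26, 26, 403]);
translate([326, 324, 0]) cube([26, 26, 403]);
translate([26, 0, 267]) cube([300, 26, 30]);
translate([26, 324, 267]) cube([300, 26, 30]);
translate([0, 26, 267]) cube([26, 298, 30]);
translate([326, 26, 267]) cube([26, 298, 30]);


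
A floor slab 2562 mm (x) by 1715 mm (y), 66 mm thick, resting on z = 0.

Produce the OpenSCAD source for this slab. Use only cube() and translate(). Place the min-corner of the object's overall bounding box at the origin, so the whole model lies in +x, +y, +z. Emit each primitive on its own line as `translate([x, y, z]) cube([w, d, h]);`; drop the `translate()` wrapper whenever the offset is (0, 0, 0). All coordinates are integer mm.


cube([2562, 1715, 66]);


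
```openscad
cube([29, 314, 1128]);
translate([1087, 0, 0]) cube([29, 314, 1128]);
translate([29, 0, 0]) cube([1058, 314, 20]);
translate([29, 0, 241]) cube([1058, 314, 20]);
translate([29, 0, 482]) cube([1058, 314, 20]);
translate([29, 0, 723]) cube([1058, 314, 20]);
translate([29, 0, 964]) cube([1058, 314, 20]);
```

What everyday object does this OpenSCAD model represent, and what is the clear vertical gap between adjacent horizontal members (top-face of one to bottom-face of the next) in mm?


A bookshelf. The clear shelf gap is 221 mm.

Two tall side panels with 5 horizontal boards between them — a bookshelf. The first two shelf undersides are at z = 0 and z = 241; with shelf thickness 20, the clear gap is 241 − 0 − 20 = 221 mm.


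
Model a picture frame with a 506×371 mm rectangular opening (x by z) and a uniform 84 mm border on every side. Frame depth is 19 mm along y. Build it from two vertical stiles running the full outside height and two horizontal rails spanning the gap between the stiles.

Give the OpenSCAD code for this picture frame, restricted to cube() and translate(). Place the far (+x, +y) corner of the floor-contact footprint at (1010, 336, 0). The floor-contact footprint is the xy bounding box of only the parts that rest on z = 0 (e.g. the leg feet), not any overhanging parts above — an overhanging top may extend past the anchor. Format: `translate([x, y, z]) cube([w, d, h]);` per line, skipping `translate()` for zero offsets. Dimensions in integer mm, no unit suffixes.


translate([336, 317, 0]) cube([84, 19, 539]);
translate([926, 317, 0]) cube([84, 19, 539]);
translate([420, 317, 0]) cube([506, 19, 84]);
translate([420, 317, 455]) cube([506, 19, 84]);


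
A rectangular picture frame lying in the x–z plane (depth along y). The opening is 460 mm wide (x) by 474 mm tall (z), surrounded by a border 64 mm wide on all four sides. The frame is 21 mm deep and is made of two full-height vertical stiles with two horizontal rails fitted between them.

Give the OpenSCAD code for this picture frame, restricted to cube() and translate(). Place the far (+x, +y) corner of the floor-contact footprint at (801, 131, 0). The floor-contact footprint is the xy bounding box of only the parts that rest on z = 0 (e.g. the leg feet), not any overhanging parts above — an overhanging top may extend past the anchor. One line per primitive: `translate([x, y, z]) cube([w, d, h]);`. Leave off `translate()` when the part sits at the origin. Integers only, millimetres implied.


translate([213, 110, 0]) cube([64, 21, 602]);
translate([737, 110, 0]) cube([64, 21, 602]);
translate([277, 110, 0]) cube([460, 21, 64]);
translate([277, 110, 538]) cube([460, 21, 64]);


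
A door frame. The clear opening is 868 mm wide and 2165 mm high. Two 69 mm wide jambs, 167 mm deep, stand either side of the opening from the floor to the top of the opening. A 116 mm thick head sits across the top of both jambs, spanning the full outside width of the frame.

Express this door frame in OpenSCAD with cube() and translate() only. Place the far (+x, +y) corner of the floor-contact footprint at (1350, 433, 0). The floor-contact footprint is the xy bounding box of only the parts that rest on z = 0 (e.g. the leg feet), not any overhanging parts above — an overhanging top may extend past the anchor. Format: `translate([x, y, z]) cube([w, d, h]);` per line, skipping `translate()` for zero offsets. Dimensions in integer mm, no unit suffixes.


translate([344, 266, 0]) cube([69, 167, 2165]);
translate([1281, 266, 0]) cube([69, 167, 2165]);
translate([344, 266, 2165]) cube([1006, 167, 116]);


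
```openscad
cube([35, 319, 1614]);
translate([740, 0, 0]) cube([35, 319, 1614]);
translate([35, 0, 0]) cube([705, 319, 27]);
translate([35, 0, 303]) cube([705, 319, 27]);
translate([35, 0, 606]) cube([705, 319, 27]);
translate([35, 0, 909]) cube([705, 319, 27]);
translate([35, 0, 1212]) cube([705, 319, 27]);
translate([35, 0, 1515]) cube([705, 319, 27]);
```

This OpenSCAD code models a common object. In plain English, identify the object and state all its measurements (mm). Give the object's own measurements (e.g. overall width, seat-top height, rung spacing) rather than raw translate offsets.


An open bookshelf. Two side panels, each 35 mm thick, 319 mm deep and 1614 mm tall, stand 775 mm apart (outside-to-outside). Between them sit 6 shelves, each 27 mm thick and 319 mm deep, spanning the full gap between the sides. The bottom shelf rests on the floor (its underside at z = 0) and the clear gap between one shelf's top and the next shelf's underside is 276 mm.


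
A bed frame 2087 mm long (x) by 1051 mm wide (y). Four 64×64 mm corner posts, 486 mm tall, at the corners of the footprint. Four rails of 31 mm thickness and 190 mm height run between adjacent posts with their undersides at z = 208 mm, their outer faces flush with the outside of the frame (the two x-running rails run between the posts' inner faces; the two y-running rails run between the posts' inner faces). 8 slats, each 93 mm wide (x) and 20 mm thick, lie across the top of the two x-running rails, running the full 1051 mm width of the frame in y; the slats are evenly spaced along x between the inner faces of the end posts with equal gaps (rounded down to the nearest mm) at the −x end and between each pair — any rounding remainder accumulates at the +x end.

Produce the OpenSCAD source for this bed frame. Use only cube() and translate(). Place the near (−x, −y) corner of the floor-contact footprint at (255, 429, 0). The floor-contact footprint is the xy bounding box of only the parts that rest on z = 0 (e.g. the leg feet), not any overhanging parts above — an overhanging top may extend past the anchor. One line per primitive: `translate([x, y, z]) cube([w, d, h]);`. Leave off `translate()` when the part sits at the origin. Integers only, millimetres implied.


// slat z = rail_z + rail_h = 208 + 190 = 398
// slat gap = ⌊(1959 − 8·93) / 9⌋ = 135
translate([255, 429, 0]) cube([64, 64, 486]);
translate([255, 1416, 0]) cube([64, 64, 486]);
translate([2278, 429, 0]) cube([64, 64, 486]);
translate([2278, 1416, 0]) cube([64, 64, 486]);
translate([319, 429, 208]) cube([1959, 31, 190]);
translate([319, 1449, 208]) cube([1959, 31, 190]);
translate([255, 493, 208]) cube([31, 923, 190]);
translate([2311, 493, 208]) cube([31, 923, 190]);
translate([454, 429, 398]) cube([93, 1051, 20]);
translate([682, 429, 398]) cube([93, 1051, 20]);
translate([910, 429, 398]) cube([93, 1051, 20]);
translate([1138, 429, 398]) cube([93, 1051, 20]);
translate([1366, 429, 398]) cube([93, 1051, 20]);
translate([1594, 429, 398]) cube([93, 1051, 20]);
translate([1822, 429, 398]) cube([93, 1051, 20]);
translate([2050, 429, 398]) cube([93, 1051, 20]);


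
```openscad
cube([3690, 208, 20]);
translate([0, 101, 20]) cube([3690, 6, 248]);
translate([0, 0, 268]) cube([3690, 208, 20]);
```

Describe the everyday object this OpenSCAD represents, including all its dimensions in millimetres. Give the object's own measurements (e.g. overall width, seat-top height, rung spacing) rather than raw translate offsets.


An I-beam lying along x, 3690 mm long. Overall section height 288 mm. Two flanges 208 mm wide (y) and 20 mm thick, one on the floor and one at the top; a web 6 mm thick runs between them, centred on the flange width.


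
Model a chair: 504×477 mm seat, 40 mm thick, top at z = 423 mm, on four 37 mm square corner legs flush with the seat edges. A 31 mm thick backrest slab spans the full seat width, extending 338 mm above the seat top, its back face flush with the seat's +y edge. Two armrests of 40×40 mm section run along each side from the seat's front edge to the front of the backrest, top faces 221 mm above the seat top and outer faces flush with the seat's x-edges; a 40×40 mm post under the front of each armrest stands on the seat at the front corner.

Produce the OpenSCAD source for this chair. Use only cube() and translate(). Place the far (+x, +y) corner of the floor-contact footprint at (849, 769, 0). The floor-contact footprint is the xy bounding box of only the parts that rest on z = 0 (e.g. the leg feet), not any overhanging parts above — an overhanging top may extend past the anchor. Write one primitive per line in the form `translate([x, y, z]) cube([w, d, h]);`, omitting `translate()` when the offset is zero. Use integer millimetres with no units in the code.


// leg_h = 423 - 40 = 383
// arm post h = 221 - 40 = 181
translate([345, 292, 383]) cube([504, 477, 40]);
translate([345, 292, 0]) cube([37, 37, 383]);
translate([812, 292, 0]) cube([37, 37, 383]);
translate([345, 732, 0]) cube([37, 37, 383]);
translate([812, 732, 0]) cube([37, 37, 383]);
translate([345, 738, 423]) cube([504, 31, 338]);
translate([345, 292, 604]) cube([40, 446, 40]);
translate([809, 292, 604]) cube([40, 446, 40]);
translate([345, 292, 423]) cube([40, 40, 181]);
translate([809, 292, 423]) cube([40, 40, 181]);


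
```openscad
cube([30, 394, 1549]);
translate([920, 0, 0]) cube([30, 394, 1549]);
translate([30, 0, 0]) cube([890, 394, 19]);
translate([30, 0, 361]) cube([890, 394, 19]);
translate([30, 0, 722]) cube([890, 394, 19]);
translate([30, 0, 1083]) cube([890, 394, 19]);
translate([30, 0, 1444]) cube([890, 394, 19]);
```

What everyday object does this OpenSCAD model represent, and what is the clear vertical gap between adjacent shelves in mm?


A bookshelf. The clear shelf gap is 342 mm.

Two tall side panels with 5 horizontal boards between them — a bookshelf. The first two shelf undersides are at z = 0 and z = 361; with shelf thickness 19, the clear gap is 361 − 0 − 19 = 342 mm.
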